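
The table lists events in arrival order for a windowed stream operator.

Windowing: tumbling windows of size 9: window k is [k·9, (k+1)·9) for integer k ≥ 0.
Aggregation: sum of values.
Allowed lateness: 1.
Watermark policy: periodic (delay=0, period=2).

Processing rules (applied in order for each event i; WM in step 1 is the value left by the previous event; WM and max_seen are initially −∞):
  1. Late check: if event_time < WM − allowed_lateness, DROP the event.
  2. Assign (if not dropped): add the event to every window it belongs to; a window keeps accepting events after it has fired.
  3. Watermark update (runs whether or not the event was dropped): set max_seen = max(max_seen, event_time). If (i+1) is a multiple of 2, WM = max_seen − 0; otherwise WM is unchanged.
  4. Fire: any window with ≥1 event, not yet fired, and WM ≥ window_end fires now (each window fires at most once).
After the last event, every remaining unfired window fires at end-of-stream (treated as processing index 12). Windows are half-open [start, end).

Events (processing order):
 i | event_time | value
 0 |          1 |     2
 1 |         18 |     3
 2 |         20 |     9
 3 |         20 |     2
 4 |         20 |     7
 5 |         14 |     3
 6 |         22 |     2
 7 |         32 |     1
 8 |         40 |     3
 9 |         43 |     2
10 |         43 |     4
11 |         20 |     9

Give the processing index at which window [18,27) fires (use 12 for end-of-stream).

i=0 t=1 v=2: → [0,9); WM=−∞
i=1 t=18 v=3: → [18,27); WM=18; [0,9) fires=2
i=2 t=20 v=9: → [18,27); WM=18
i=3 t=20 v=2: → [18,27); WM=20
i=4 t=20 v=7: → [18,27); WM=20
i=5 t=14 v=3: DROP (t<20-1); WM=20
i=6 t=22 v=2: → [18,27); WM=20
i=7 t=32 v=1: → [27,36); WM=32; [18,27) fires=23
i=8 t=40 v=3: → [36,45); WM=32
i=9 t=43 v=2: → [36,45); WM=43; [27,36) fires=1
i=10 t=43 v=4: → [36,45); WM=43
i=11 t=20 v=9: DROP (t<43-1); WM=43

7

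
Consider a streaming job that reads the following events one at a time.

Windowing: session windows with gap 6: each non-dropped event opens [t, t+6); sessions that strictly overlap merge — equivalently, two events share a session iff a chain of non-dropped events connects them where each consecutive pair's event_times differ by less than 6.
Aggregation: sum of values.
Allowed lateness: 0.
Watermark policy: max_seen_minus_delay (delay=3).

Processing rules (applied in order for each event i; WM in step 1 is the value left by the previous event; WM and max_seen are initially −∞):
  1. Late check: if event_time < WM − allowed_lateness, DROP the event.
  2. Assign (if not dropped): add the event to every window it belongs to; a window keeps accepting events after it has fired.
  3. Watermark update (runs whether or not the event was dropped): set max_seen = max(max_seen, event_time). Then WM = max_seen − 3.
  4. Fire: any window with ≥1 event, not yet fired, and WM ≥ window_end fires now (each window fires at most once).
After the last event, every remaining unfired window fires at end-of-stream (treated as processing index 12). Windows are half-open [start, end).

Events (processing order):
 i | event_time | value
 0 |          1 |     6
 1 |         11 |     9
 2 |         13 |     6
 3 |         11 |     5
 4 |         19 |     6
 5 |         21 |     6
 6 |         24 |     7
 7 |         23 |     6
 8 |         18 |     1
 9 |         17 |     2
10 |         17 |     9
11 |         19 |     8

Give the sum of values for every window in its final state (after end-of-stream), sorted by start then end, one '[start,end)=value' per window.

[1,7)=6 [11,19)=20 [19,30)=25

i=0 t=1 v=6: → [1,7); WM=-2
i=1 t=11 v=9: → [11,17); WM=8
i=2 t=13 v=6: → [11,19); WM=10
i=3 t=11 v=5: → [11,19); WM=10
i=4 t=19 v=6: → [19,25); WM=16
i=5 t=21 v=6: → [19,27); WM=18
i=6 t=24 v=7: → [19,30); WM=21
i=7 t=23 v=6: → [19,30); WM=21
i=8 t=18 v=1: DROP (t<21-0); WM=21
i=9 t=17 v=2: DROP (t<21-0); WM=21
i=10 t=17 v=9: DROP (t<21-0); WM=21
i=11 t=19 v=8: DROP (t<21-0); WM=21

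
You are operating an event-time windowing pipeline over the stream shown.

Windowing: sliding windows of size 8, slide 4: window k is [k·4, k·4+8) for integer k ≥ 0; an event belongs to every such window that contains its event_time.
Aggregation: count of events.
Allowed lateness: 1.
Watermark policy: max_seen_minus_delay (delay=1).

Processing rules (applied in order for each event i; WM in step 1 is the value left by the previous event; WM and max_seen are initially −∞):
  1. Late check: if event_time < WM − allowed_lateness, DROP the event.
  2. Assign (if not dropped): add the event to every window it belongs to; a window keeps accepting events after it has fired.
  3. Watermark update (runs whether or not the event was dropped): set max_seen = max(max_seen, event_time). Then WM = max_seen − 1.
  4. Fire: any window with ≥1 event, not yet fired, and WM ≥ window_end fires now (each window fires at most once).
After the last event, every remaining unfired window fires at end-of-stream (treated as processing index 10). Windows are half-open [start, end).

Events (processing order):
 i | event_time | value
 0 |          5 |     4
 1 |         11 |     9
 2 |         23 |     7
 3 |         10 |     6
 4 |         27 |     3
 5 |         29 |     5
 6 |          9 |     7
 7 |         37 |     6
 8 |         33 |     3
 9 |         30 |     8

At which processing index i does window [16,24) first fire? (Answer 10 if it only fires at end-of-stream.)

i=0 t=5 v=4: → [4,12),[0,8); WM=4
i=1 t=11 v=9: → [8,16),[4,12); WM=10; [0,8) fires=1
i=2 t=23 v=7: → [20,28),[16,24); WM=22; [4,12) fires=2 [8,16) fires=1
i=3 t=10 v=6: DROP (t<22-1); WM=22
i=4 t=27 v=3: → [24,32),[20,28); WM=26; [16,24) fires=1
i=5 t=29 v=5: → [28,36),[24,32); WM=28; [20,28) fires=2
i=6 t=9 v=7: DROP (t<28-1); WM=28
i=7 t=37 v=6: → [36,44),[32,40); WM=36; [24,32) fires=2 [28,36) fires=1
i=8 t=33 v=3: DROP (t<36-1); WM=36
i=9 t=30 v=8: DROP (t<36-1); WM=36

4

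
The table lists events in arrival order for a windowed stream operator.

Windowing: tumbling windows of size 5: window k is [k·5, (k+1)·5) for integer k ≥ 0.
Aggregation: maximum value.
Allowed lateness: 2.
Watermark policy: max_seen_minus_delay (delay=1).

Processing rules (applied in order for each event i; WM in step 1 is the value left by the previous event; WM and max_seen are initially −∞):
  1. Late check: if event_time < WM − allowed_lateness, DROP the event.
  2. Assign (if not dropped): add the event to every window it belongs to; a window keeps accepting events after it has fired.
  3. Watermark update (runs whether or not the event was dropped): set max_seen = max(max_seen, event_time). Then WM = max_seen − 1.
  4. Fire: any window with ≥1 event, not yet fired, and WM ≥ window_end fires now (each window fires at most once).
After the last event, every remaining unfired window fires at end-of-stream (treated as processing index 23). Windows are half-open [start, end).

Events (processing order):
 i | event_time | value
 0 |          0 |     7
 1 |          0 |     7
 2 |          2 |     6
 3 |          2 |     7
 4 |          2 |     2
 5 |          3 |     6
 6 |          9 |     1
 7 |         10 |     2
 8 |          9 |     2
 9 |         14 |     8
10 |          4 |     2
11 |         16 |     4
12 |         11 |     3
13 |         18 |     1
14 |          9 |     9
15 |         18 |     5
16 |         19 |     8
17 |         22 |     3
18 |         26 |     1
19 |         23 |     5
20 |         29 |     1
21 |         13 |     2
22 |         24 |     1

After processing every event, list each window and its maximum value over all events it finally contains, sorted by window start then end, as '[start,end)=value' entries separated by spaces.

i=0 t=0 v=7: → [0,5); WM=-1
i=1 t=0 v=7: → [0,5); WM=-1
i=2 t=2 v=6: → [0,5); WM=1
i=3 t=2 v=7: → [0,5); WM=1
i=4 t=2 v=2: → [0,5); WM=1
i=5 t=3 v=6: → [0,5); WM=2
i=6 t=9 v=1: → [5,10); WM=8; [0,5) fires=7
i=7 t=10 v=2: → [10,15); WM=9
i=8 t=9 v=2: → [5,10); WM=9
i=9 t=14 v=8: → [10,15); WM=13; [5,10) fires=2
i=10 t=4 v=2: DROP (t<13-2); WM=13
i=11 t=16 v=4: → [15,20); WM=15; [10,15) fires=8
i=12 t=11 v=3: DROP (t<15-2); WM=15
i=13 t=18 v=1: → [15,20); WM=17
i=14 t=9 v=9: DROP (t<17-2); WM=17
i=15 t=18 v=5: → [15,20); WM=17
i=16 t=19 v=8: → [15,20); WM=18
i=17 t=22 v=3: → [20,25); WM=21; [15,20) fires=8
i=18 t=26 v=1: → [25,30); WM=25; [20,25) fires=3
i=19 t=23 v=5: → [20,25); WM=25
i=20 t=29 v=1: → [25,30); WM=28
i=21 t=13 v=2: DROP (t<28-2); WM=28
i=22 t=24 v=1: DROP (t<28-2); WM=28

[0,5)=7 [5,10)=2 [10,15)=8 [15,20)=8 [20,25)=5 [25,30)=1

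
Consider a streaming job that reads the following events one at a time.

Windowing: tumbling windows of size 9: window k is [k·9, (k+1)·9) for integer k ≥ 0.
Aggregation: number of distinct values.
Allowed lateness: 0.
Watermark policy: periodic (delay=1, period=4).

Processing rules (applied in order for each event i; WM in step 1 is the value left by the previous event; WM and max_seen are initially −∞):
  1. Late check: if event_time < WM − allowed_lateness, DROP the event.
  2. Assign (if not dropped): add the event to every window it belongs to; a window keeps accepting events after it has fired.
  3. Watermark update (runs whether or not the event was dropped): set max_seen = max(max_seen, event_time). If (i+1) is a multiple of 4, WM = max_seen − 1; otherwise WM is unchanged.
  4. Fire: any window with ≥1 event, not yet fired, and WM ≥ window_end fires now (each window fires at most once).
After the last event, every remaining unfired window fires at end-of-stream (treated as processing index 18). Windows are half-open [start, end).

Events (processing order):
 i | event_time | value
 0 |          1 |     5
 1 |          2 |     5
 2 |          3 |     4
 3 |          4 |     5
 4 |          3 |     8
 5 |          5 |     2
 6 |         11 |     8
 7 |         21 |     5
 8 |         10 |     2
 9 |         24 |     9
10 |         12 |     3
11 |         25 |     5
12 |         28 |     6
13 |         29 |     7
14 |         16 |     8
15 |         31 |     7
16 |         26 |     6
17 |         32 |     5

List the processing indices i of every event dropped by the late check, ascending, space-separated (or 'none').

i=0 t=1 v=5: → [0,9); WM=−∞
i=1 t=2 v=5: → [0,9); WM=−∞
i=2 t=3 v=4: → [0,9); WM=−∞
i=3 t=4 v=5: → [0,9); WM=3
i=4 t=3 v=8: → [0,9); WM=3
i=5 t=5 v=2: → [0,9); WM=3
i=6 t=11 v=8: → [9,18); WM=3
i=7 t=21 v=5: → [18,27); WM=20; [0,9) fires=4 [9,18) fires=1
i=8 t=10 v=2: DROP (t<20-0); WM=20
i=9 t=24 v=9: → [18,27); WM=20
i=10 t=12 v=3: DROP (t<20-0); WM=20
i=11 t=25 v=5: → [18,27); WM=24
i=12 t=28 v=6: → [27,36); WM=24
i=13 t=29 v=7: → [27,36); WM=24
i=14 t=16 v=8: DROP (t<24-0); WM=24
i=15 t=31 v=7: → [27,36); WM=30; [18,27) fires=2
i=16 t=26 v=6: DROP (t<30-0); WM=30
i=17 t=32 v=5: → [27,36); WM=30

8 10 14 16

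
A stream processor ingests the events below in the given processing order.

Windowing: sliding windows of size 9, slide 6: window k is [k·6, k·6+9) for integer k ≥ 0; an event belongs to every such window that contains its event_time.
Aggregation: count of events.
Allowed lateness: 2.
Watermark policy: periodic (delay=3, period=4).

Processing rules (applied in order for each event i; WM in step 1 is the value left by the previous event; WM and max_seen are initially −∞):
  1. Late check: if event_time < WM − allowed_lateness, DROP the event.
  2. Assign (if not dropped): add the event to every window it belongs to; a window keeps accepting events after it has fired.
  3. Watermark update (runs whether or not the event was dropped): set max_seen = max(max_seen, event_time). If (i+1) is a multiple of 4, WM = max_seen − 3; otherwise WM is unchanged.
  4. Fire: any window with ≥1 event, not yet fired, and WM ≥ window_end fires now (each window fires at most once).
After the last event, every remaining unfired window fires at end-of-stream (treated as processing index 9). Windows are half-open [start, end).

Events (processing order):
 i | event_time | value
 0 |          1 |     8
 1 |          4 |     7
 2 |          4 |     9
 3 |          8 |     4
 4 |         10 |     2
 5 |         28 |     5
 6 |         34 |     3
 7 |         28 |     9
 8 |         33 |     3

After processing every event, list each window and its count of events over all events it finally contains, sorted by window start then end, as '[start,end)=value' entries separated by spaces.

[0,9)=4 [6,15)=2 [24,33)=2 [30,39)=2

i=0 t=1 v=8: → [0,9); WM=−∞
i=1 t=4 v=7: → [0,9); WM=−∞
i=2 t=4 v=9: → [0,9); WM=−∞
i=3 t=8 v=4: → [6,15),[0,9); WM=5
i=4 t=10 v=2: → [6,15); WM=5
i=5 t=28 v=5: → [24,33); WM=5
i=6 t=34 v=3: → [30,39); WM=5
i=7 t=28 v=9: → [24,33); WM=31; [0,9) fires=4 [6,15) fires=2
i=8 t=33 v=3: → [30,39); WM=31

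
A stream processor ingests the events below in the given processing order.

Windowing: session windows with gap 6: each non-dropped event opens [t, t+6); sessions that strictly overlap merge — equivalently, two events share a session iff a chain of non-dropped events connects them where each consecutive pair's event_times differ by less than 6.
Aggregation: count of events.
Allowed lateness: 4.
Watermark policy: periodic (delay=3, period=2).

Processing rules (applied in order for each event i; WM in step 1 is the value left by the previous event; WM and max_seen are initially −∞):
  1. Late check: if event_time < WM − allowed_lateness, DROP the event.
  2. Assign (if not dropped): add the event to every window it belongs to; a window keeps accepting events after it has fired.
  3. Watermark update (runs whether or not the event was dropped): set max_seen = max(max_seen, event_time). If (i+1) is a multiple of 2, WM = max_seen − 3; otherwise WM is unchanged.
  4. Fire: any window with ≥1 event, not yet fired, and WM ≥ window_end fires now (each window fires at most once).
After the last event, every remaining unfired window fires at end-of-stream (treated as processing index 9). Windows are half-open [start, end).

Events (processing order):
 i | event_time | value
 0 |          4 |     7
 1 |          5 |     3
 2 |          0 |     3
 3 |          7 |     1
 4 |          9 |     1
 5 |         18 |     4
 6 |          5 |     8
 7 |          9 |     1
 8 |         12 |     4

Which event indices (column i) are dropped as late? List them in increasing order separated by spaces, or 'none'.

6 7

i=0 t=4 v=7: → [4,10); WM=−∞
i=1 t=5 v=3: → [4,11); WM=2
i=2 t=0 v=3: → [0,11); WM=2
i=3 t=7 v=1: → [0,13); WM=4
i=4 t=9 v=1: → [0,15); WM=4
i=5 t=18 v=4: → [18,24); WM=15
i=6 t=5 v=8: DROP (t<15-4); WM=15
i=7 t=9 v=1: DROP (t<15-4); WM=15
i=8 t=12 v=4: → [0,18); WM=15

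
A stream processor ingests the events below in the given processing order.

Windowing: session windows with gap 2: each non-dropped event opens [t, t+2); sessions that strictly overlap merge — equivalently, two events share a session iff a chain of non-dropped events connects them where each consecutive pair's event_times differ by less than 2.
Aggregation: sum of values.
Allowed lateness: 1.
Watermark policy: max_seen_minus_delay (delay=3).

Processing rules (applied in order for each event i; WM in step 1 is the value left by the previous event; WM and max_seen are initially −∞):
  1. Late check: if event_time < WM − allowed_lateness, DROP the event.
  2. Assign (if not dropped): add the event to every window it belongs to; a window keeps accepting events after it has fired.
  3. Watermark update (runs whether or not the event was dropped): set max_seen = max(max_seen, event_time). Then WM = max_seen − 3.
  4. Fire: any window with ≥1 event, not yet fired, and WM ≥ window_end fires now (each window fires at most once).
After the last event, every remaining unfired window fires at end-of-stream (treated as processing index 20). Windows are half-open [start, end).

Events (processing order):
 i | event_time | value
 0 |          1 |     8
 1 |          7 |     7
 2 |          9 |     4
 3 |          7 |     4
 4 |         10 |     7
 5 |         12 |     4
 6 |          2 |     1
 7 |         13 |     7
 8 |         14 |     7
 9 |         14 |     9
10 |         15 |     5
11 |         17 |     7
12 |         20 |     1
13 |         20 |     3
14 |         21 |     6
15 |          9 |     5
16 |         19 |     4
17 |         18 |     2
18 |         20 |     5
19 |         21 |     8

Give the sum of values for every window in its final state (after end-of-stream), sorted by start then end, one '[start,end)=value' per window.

i=0 t=1 v=8: → [1,3); WM=-2
i=1 t=7 v=7: → [7,9); WM=4
i=2 t=9 v=4: → [9,11); WM=6
i=3 t=7 v=4: → [7,9); WM=6
i=4 t=10 v=7: → [9,12); WM=7
i=5 t=12 v=4: → [12,14); WM=9
i=6 t=2 v=1: DROP (t<9-1); WM=9
i=7 t=13 v=7: → [12,15); WM=10
i=8 t=14 v=7: → [12,16); WM=11
i=9 t=14 v=9: → [12,16); WM=11
i=10 t=15 v=5: → [12,17); WM=12
i=11 t=17 v=7: → [17,19); WM=14
i=12 t=20 v=1: → [20,22); WM=17
i=13 t=20 v=3: → [20,22); WM=17
i=14 t=21 v=6: → [20,23); WM=18
i=15 t=9 v=5: DROP (t<18-1); WM=18
i=16 t=19 v=4: → [19,23); WM=18
i=17 t=18 v=2: → [17,23); WM=18
i=18 t=20 v=5: → [17,23); WM=18
i=19 t=21 v=8: → [17,23); WM=18

[1,3)=8 [7,9)=11 [9,12)=11 [12,17)=32 [17,23)=36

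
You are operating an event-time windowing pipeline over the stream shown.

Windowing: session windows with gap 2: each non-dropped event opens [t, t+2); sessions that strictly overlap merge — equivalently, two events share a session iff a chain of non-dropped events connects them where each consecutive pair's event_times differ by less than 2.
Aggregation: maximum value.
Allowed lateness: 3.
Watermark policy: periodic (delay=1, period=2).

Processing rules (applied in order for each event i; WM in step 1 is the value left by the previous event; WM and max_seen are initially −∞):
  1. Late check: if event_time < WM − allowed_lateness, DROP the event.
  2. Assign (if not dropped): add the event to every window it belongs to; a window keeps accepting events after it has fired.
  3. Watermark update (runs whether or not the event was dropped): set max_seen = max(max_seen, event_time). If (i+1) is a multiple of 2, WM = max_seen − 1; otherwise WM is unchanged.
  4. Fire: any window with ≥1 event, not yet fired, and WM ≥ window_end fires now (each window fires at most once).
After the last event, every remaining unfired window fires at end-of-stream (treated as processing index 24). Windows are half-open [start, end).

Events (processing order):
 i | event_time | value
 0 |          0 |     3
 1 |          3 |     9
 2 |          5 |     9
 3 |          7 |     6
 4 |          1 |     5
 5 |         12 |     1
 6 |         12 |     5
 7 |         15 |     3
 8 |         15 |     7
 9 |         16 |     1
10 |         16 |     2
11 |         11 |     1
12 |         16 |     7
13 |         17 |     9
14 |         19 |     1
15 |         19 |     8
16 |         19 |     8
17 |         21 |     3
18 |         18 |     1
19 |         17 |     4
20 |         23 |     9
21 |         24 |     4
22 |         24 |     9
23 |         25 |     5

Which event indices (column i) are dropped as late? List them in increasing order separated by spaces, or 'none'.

i=0 t=0 v=3: → [0,2); WM=−∞
i=1 t=3 v=9: → [3,5); WM=2
i=2 t=5 v=9: → [5,7); WM=2
i=3 t=7 v=6: → [7,9); WM=6
i=4 t=1 v=5: DROP (t<6-3); WM=6
i=5 t=12 v=1: → [12,14); WM=11
i=6 t=12 v=5: → [12,14); WM=11
i=7 t=15 v=3: → [15,17); WM=14
i=8 t=15 v=7: → [15,17); WM=14
i=9 t=16 v=1: → [15,18); WM=15
i=10 t=16 v=2: → [15,18); WM=15
i=11 t=11 v=1: DROP (t<15-3); WM=15
i=12 t=16 v=7: → [15,18); WM=15
i=13 t=17 v=9: → [15,19); WM=16
i=14 t=19 v=1: → [19,21); WM=16
i=15 t=19 v=8: → [19,21); WM=18
i=16 t=19 v=8: → [19,21); WM=18
i=17 t=21 v=3: → [21,23); WM=20
i=18 t=18 v=1: → [15,21); WM=20
i=19 t=17 v=4: → [15,21); WM=20
i=20 t=23 v=9: → [23,25); WM=20
i=21 t=24 v=4: → [23,26); WM=23
i=22 t=24 v=9: → [23,26); WM=23
i=23 t=25 v=5: → [23,27); WM=24

4 11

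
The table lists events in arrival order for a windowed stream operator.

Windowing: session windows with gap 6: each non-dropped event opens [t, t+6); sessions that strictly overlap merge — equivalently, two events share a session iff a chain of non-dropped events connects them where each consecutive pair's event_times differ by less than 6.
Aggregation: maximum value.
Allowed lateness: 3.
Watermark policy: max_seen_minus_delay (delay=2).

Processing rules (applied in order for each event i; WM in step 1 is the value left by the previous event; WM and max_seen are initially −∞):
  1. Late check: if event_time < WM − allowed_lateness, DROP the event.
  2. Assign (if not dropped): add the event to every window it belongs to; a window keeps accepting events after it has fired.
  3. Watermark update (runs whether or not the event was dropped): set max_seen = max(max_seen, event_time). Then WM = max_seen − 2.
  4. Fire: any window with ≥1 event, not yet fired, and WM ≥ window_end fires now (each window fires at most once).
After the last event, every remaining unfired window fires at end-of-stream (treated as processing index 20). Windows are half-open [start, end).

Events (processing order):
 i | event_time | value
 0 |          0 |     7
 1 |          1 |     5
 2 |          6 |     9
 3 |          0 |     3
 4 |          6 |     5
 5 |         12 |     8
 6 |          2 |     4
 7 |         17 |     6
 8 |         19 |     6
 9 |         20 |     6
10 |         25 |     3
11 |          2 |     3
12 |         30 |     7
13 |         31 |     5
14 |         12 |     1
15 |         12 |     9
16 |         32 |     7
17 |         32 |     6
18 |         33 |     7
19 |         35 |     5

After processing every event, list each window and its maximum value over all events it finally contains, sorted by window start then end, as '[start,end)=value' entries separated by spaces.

i=0 t=0 v=7: → [0,6); WM=-2
i=1 t=1 v=5: → [0,7); WM=-1
i=2 t=6 v=9: → [0,12); WM=4
i=3 t=0 v=3: DROP (t<4-3); WM=4
i=4 t=6 v=5: → [0,12); WM=4
i=5 t=12 v=8: → [12,18); WM=10
i=6 t=2 v=4: DROP (t<10-3); WM=10
i=7 t=17 v=6: → [12,23); WM=15
i=8 t=19 v=6: → [12,25); WM=17
i=9 t=20 v=6: → [12,26); WM=18
i=10 t=25 v=3: → [12,31); WM=23
i=11 t=2 v=3: DROP (t<23-3); WM=23
i=12 t=30 v=7: → [12,36); WM=28
i=13 t=31 v=5: → [12,37); WM=29
i=14 t=12 v=1: DROP (t<29-3); WM=29
i=15 t=12 v=9: DROP (t<29-3); WM=29
i=16 t=32 v=7: → [12,38); WM=30
i=17 t=32 v=6: → [12,38); WM=30
i=18 t=33 v=7: → [12,39); WM=31
i=19 t=35 v=5: → [12,41); WM=33

[0,12)=9 [12,41)=8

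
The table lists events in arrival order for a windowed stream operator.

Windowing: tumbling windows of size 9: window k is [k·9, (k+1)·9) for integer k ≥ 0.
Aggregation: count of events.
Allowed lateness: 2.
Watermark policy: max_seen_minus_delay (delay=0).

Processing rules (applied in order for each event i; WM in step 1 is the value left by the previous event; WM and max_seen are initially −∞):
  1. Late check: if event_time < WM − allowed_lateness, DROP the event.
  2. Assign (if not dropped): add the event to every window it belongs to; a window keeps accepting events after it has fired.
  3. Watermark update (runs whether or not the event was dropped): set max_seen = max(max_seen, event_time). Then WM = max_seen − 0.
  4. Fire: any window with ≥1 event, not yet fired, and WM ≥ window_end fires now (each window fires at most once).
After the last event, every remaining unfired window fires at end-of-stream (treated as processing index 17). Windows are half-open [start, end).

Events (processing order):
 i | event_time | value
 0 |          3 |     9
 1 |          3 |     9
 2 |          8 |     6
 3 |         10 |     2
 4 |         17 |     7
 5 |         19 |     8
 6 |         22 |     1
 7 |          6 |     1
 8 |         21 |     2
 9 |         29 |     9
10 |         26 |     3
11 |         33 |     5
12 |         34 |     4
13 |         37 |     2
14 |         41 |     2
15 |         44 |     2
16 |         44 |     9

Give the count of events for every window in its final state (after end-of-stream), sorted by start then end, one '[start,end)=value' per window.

i=0 t=3 v=9: → [0,9); WM=3
i=1 t=3 v=9: → [0,9); WM=3
i=2 t=8 v=6: → [0,9); WM=8
i=3 t=10 v=2: → [9,18); WM=10; [0,9) fires=3
i=4 t=17 v=7: → [9,18); WM=17
i=5 t=19 v=8: → [18,27); WM=19; [9,18) fires=2
i=6 t=22 v=1: → [18,27); WM=22
i=7 t=6 v=1: DROP (t<22-2); WM=22
i=8 t=21 v=2: → [18,27); WM=22
i=9 t=29 v=9: → [27,36); WM=29; [18,27) fires=3
i=10 t=26 v=3: DROP (t<29-2); WM=29
i=11 t=33 v=5: → [27,36); WM=33
i=12 t=34 v=4: → [27,36); WM=34
i=13 t=37 v=2: → [36,45); WM=37; [27,36) fires=3
i=14 t=41 v=2: → [36,45); WM=41
i=15 t=44 v=2: → [36,45); WM=44
i=16 t=44 v=9: → [36,45); WM=44

[0,9)=3 [9,18)=2 [18,27)=3 [27,36)=3 [36,45)=4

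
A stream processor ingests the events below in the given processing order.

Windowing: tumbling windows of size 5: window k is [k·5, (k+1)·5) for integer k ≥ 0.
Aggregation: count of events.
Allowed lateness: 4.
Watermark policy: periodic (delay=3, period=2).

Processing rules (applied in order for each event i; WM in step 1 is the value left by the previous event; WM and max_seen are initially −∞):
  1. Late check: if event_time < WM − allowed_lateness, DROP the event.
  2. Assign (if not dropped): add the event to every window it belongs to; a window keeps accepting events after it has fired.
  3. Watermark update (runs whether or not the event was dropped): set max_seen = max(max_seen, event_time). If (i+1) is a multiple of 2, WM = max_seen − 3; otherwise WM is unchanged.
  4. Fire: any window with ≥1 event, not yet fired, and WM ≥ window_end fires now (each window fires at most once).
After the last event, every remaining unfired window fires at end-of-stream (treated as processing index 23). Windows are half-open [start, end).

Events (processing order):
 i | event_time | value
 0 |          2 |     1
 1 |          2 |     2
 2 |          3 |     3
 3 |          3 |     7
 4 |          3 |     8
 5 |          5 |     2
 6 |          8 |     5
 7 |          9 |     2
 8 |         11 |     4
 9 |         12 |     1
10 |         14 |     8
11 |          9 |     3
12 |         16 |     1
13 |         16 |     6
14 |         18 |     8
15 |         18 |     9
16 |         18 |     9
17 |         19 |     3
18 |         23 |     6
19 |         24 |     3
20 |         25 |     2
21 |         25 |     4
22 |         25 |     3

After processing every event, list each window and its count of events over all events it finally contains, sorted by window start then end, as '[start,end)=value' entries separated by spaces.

i=0 t=2 v=1: → [0,5); WM=−∞
i=1 t=2 v=2: → [0,5); WM=-1
i=2 t=3 v=3: → [0,5); WM=-1
i=3 t=3 v=7: → [0,5); WM=0
i=4 t=3 v=8: → [0,5); WM=0
i=5 t=5 v=2: → [5,10); WM=2
i=6 t=8 v=5: → [5,10); WM=2
i=7 t=9 v=2: → [5,10); WM=6; [0,5) fires=5
i=8 t=11 v=4: → [10,15); WM=6
i=9 t=12 v=1: → [10,15); WM=9
i=10 t=14 v=8: → [10,15); WM=9
i=11 t=9 v=3: → [5,10); WM=11; [5,10) fires=4
i=12 t=16 v=1: → [15,20); WM=11
i=13 t=16 v=6: → [15,20); WM=13
i=14 t=18 v=8: → [15,20); WM=13
i=15 t=18 v=9: → [15,20); WM=15; [10,15) fires=3
i=16 t=18 v=9: → [15,20); WM=15
i=17 t=19 v=3: → [15,20); WM=16
i=18 t=23 v=6: → [20,25); WM=16
i=19 t=24 v=3: → [20,25); WM=21; [15,20) fires=6
i=20 t=25 v=2: → [25,30); WM=21
i=21 t=25 v=4: → [25,30); WM=22
i=22 t=25 v=3: → [25,30); WM=22

[0,5)=5 [5,10)=4 [10,15)=3 [15,20)=6 [20,25)=2 [25,30)=3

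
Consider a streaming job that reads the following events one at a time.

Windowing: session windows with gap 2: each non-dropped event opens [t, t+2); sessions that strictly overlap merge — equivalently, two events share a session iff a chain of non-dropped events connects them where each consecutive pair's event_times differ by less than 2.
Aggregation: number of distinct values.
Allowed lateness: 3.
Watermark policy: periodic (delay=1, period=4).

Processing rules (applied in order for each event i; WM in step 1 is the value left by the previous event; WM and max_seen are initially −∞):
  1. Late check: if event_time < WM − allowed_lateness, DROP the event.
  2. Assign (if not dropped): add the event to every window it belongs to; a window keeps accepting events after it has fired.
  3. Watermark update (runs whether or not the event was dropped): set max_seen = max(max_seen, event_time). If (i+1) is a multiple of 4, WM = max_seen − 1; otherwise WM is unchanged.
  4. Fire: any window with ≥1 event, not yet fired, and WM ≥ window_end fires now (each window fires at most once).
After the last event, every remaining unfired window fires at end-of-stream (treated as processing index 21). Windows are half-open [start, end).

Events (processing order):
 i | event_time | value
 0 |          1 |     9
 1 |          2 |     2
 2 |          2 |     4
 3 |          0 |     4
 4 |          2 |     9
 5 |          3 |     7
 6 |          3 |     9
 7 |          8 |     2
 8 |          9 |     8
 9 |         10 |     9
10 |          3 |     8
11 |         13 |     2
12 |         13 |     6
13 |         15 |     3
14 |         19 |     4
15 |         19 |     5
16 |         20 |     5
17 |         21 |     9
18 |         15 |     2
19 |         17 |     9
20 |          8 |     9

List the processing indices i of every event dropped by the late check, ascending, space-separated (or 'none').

i=0 t=1 v=9: → [1,3); WM=−∞
i=1 t=2 v=2: → [1,4); WM=−∞
i=2 t=2 v=4: → [1,4); WM=−∞
i=3 t=0 v=4: → [0,4); WM=1
i=4 t=2 v=9: → [0,4); WM=1
i=5 t=3 v=7: → [0,5); WM=1
i=6 t=3 v=9: → [0,5); WM=1
i=7 t=8 v=2: → [8,10); WM=7
i=8 t=9 v=8: → [8,11); WM=7
i=9 t=10 v=9: → [8,12); WM=7
i=10 t=3 v=8: DROP (t<7-3); WM=7
i=11 t=13 v=2: → [13,15); WM=12
i=12 t=13 v=6: → [13,15); WM=12
i=13 t=15 v=3: → [15,17); WM=12
i=14 t=19 v=4: → [19,21); WM=12
i=15 t=19 v=5: → [19,21); WM=18
i=16 t=20 v=5: → [19,22); WM=18
i=17 t=21 v=9: → [19,23); WM=18
i=18 t=15 v=2: → [15,17); WM=18
i=19 t=17 v=9: → [17,19); WM=20
i=20 t=8 v=9: DROP (t<20-3); WM=20

10 20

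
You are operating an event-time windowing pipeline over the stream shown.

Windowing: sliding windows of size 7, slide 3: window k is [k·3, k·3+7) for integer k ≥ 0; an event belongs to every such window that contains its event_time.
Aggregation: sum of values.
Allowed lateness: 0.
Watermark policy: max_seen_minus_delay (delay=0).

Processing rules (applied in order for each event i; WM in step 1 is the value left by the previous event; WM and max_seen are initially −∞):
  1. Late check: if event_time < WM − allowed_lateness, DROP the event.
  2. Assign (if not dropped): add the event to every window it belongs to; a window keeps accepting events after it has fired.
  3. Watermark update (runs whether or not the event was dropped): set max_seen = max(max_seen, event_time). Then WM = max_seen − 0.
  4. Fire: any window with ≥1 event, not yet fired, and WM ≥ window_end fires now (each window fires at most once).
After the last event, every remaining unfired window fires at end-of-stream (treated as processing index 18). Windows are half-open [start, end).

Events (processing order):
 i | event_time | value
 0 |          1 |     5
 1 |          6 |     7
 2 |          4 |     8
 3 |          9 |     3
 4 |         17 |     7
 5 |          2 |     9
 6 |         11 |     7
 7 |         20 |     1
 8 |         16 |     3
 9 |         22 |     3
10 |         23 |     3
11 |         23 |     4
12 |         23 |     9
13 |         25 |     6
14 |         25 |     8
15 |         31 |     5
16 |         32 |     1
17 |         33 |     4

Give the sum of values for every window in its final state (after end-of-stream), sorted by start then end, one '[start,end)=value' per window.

i=0 t=1 v=5: → [0,7); WM=1
i=1 t=6 v=7: → [6,13),[3,10),[0,7); WM=6
i=2 t=4 v=8: DROP (t<6-0); WM=6
i=3 t=9 v=3: → [9,16),[6,13),[3,10); WM=9; [0,7) fires=12
i=4 t=17 v=7: → [15,22),[12,19); WM=17; [3,10) fires=10 [6,13) fires=10 [9,16) fires=3
i=5 t=2 v=9: DROP (t<17-0); WM=17
i=6 t=11 v=7: DROP (t<17-0); WM=17
i=7 t=20 v=1: → [18,25),[15,22); WM=20; [12,19) fires=7
i=8 t=16 v=3: DROP (t<20-0); WM=20
i=9 t=22 v=3: → [21,28),[18,25); WM=22; [15,22) fires=8
i=10 t=23 v=3: → [21,28),[18,25); WM=23
i=11 t=23 v=4: → [21,28),[18,25); WM=23
i=12 t=23 v=9: → [21,28),[18,25); WM=23
i=13 t=25 v=6: → [24,31),[21,28); WM=25; [18,25) fires=20
i=14 t=25 v=8: → [24,31),[21,28); WM=25
i=15 t=31 v=5: → [30,37),[27,34); WM=31; [21,28) fires=33 [24,31) fires=14
i=16 t=32 v=1: → [30,37),[27,34); WM=32
i=17 t=33 v=4: → [33,40),[30,37),[27,34); WM=33

[0,7)=12 [3,10)=10 [6,13)=10 [9,16)=3 [12,19)=7 [15,22)=8 [18,25)=20 [21,28)=33 [24,31)=14 [27,34)=10 [30,37)=10 [33,40)=4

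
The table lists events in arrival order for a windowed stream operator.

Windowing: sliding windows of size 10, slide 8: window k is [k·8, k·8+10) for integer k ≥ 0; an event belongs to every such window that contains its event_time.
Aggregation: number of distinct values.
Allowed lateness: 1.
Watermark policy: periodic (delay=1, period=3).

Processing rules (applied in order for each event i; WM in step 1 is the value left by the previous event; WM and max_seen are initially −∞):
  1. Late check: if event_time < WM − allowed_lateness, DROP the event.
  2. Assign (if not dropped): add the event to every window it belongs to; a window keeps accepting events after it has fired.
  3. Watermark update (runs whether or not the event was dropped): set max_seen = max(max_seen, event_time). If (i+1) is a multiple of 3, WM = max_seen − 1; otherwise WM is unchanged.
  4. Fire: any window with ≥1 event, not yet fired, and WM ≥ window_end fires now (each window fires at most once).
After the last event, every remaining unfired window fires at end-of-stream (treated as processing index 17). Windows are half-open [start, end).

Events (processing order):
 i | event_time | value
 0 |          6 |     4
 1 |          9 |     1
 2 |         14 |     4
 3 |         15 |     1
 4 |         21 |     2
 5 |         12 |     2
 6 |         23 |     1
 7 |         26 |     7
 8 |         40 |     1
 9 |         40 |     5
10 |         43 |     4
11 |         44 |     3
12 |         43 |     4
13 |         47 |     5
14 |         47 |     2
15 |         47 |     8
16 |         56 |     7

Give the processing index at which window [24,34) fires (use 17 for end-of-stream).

8

i=0 t=6 v=4: → [0,10); WM=−∞
i=1 t=9 v=1: → [8,18),[0,10); WM=−∞
i=2 t=14 v=4: → [8,18); WM=13; [0,10) fires=2
i=3 t=15 v=1: → [8,18); WM=13
i=4 t=21 v=2: → [16,26); WM=13
i=5 t=12 v=2: → [8,18); WM=20; [8,18) fires=3
i=6 t=23 v=1: → [16,26); WM=20
i=7 t=26 v=7: → [24,34); WM=20
i=8 t=40 v=1: → [40,50),[32,42); WM=39; [16,26) fires=2 [24,34) fires=1
i=9 t=40 v=5: → [40,50),[32,42); WM=39
i=10 t=43 v=4: → [40,50); WM=39
i=11 t=44 v=3: → [40,50); WM=43; [32,42) fires=2
i=12 t=43 v=4: → [40,50); WM=43
i=13 t=47 v=5: → [40,50); WM=43
i=14 t=47 v=2: → [40,50); WM=46
i=15 t=47 v=8: → [40,50); WM=46
i=16 t=56 v=7: → [56,66),[48,58); WM=46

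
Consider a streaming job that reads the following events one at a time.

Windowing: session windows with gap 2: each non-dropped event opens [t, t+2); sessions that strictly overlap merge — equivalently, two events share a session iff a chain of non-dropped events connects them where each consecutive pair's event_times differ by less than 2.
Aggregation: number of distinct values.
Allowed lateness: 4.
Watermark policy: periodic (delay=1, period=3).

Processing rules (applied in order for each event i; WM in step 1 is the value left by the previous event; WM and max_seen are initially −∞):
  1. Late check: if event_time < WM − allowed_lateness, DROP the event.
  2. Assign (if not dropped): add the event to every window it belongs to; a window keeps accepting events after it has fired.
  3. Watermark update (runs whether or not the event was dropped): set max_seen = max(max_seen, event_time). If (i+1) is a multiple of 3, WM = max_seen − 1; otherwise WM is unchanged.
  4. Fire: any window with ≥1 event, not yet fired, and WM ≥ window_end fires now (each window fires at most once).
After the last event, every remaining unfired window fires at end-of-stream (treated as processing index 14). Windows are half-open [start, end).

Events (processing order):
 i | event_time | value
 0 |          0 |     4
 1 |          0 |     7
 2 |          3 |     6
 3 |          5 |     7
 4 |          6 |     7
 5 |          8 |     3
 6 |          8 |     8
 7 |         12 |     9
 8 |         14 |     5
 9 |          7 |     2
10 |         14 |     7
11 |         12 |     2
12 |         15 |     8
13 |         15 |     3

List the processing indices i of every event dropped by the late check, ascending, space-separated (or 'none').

i=0 t=0 v=4: → [0,2); WM=−∞
i=1 t=0 v=7: → [0,2); WM=−∞
i=2 t=3 v=6: → [3,5); WM=2
i=3 t=5 v=7: → [5,7); WM=2
i=4 t=6 v=7: → [5,8); WM=2
i=5 t=8 v=3: → [8,10); WM=7
i=6 t=8 v=8: → [8,10); WM=7
i=7 t=12 v=9: → [12,14); WM=7
i=8 t=14 v=5: → [14,16); WM=13
i=9 t=7 v=2: DROP (t<13-4); WM=13
i=10 t=14 v=7: → [14,16); WM=13
i=11 t=12 v=2: → [12,14); WM=13
i=12 t=15 v=8: → [14,17); WM=13
i=13 t=15 v=3: → [14,17); WM=13

9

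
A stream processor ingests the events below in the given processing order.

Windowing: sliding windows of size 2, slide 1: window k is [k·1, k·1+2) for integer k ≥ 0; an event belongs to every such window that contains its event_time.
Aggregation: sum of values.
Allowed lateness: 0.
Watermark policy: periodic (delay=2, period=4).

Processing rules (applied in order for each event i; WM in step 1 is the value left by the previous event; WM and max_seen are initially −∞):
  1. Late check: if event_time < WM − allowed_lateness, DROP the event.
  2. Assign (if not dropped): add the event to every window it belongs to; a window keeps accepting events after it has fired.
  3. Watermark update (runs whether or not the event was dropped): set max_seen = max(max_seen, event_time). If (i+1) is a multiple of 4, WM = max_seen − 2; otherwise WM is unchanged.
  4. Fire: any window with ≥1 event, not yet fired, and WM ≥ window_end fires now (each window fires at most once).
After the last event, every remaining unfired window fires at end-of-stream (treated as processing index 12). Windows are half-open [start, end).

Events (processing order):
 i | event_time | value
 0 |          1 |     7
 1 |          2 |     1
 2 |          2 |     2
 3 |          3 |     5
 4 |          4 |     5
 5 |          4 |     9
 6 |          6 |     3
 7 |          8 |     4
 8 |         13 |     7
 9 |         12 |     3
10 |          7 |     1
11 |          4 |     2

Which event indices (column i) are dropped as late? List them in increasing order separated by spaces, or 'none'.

11

i=0 t=1 v=7: → [1,3),[0,2); WM=−∞
i=1 t=2 v=1: → [2,4),[1,3); WM=−∞
i=2 t=2 v=2: → [2,4),[1,3); WM=−∞
i=3 t=3 v=5: → [3,5),[2,4); WM=1
i=4 t=4 v=5: → [4,6),[3,5); WM=1
i=5 t=4 v=9: → [4,6),[3,5); WM=1
i=6 t=6 v=3: → [6,8),[5,7); WM=1
i=7 t=8 v=4: → [8,10),[7,9); WM=6; [0,2) fires=7 [1,3) fires=10 [2,4) fires=8 [3,5) fires=19 [4,6) fires=14
i=8 t=13 v=7: → [13,15),[12,14); WM=6
i=9 t=12 v=3: → [12,14),[11,13); WM=6
i=10 t=7 v=1: → [7,9),[6,8); WM=6
i=11 t=4 v=2: DROP (t<6-0); WM=11; [5,7) fires=3 [6,8) fires=4 [7,9) fires=5 [8,10) fires=4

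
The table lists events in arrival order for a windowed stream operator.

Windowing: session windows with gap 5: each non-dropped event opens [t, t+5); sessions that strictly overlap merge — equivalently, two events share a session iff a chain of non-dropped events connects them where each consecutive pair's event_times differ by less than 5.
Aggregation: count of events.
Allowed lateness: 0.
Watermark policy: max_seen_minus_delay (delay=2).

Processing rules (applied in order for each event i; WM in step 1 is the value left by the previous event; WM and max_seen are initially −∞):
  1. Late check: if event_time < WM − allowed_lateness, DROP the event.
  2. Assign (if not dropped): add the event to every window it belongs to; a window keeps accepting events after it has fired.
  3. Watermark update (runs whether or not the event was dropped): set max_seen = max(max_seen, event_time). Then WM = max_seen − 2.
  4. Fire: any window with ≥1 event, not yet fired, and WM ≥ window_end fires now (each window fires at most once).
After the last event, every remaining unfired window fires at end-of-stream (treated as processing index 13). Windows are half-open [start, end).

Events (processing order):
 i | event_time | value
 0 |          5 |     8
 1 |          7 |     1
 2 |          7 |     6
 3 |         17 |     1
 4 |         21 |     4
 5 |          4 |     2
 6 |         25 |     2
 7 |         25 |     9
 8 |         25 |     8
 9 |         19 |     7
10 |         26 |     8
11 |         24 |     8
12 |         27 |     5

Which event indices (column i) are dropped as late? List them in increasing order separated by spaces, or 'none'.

i=0 t=5 v=8: → [5,10); WM=3
i=1 t=7 v=1: → [5,12); WM=5
i=2 t=7 v=6: → [5,12); WM=5
i=3 t=17 v=1: → [17,22); WM=15
i=4 t=21 v=4: → [17,26); WM=19
i=5 t=4 v=2: DROP (t<19-0); WM=19
i=6 t=25 v=2: → [17,30); WM=23
i=7 t=25 v=9: → [17,30); WM=23
i=8 t=25 v=8: → [17,30); WM=23
i=9 t=19 v=7: DROP (t<23-0); WM=23
i=10 t=26 v=8: → [17,31); WM=24
i=11 t=24 v=8: → [17,31); WM=24
i=12 t=27 v=5: → [17,32); WM=25

5 9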